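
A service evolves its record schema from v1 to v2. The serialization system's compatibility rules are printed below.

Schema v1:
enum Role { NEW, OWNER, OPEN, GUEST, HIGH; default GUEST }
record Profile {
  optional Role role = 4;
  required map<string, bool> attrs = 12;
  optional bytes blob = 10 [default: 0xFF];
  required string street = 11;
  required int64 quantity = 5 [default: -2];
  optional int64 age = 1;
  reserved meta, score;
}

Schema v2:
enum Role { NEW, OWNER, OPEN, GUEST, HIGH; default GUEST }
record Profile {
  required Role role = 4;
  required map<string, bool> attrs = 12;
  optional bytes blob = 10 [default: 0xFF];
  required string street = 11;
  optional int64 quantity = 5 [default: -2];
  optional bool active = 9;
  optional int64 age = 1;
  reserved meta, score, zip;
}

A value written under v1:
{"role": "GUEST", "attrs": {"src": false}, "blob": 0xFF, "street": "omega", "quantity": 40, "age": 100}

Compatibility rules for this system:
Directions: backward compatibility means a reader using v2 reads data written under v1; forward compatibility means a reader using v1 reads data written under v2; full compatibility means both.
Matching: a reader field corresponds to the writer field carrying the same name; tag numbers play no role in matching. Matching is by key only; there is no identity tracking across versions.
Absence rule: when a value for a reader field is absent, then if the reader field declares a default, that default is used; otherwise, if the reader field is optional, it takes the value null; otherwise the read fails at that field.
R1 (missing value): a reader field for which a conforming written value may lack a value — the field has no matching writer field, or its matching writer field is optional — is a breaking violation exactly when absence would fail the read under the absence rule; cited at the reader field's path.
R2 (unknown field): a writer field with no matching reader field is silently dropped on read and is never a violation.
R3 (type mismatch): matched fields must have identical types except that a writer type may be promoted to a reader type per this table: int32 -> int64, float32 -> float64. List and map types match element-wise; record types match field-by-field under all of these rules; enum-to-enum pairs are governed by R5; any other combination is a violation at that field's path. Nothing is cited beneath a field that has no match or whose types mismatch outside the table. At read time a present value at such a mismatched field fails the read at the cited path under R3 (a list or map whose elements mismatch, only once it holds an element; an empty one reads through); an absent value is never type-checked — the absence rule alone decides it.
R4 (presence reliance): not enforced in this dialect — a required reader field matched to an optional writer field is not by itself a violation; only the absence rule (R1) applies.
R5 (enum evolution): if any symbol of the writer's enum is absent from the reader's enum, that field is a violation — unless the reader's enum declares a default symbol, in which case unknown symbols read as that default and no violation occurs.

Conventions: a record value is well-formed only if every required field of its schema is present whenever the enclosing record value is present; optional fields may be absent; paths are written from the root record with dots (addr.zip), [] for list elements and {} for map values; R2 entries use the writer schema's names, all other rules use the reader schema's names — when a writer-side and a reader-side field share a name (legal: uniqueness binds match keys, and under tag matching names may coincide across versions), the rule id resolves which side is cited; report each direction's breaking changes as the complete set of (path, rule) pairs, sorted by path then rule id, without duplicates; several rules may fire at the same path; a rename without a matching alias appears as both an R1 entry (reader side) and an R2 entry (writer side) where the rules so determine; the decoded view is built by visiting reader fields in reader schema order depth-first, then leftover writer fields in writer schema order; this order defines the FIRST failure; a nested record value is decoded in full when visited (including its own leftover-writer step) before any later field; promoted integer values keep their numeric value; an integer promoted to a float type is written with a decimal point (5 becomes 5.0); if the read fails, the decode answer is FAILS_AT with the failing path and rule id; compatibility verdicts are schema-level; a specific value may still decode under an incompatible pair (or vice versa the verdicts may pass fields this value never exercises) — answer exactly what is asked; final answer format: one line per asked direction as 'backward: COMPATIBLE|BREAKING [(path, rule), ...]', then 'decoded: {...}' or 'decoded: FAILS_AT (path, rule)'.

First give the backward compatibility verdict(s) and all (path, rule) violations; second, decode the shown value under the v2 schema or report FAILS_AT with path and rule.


backward: BREAKING [(role, R1)]; decoded: {"role": "GUEST", "attrs": {"src": false}, "blob": 0xFF, "street": "omega", "quantity": 40, "active": null, "age": 100}

each type pair in Profile: writer, then reader
backward pass over Profile, reader schema v2, writer schema v1:
  role: paired with writer role (Role -> Role; writer optional)
  attrs: paired with writer attrs (map<string, bool> -> map<string, bool>; writer required)
  blob: paired with writer blob (bytes -> bytes; writer optional)
  street: paired with writer street (string -> string; writer required)
  quantity: paired with writer quantity (int64 -> int64; writer required)
  no writer field matches reader active
  age: paired with writer age (int64 -> int64; writer optional)
  violation R1 at role
  backward on Profile therefore BREAKING (1)
decode walk for Profile under reader schema v2:
  role := "GUEST"
  attrs := {"src": false}
  blob := 0xFF
  street := "omega"
  quantity := 40
  active := null (absent, optional -> null)
  age := 100
  => decoded: {"role": "GUEST", "attrs": {"src": false}, "blob": 0xFF, "street": "omega", "quantity": 40, "active": null, "age": 100}
the other Profile changes do not affect what is asked:
  field quantity in record Profile: required changed to optional -> inert for the asked Profile verdict: nothing fires


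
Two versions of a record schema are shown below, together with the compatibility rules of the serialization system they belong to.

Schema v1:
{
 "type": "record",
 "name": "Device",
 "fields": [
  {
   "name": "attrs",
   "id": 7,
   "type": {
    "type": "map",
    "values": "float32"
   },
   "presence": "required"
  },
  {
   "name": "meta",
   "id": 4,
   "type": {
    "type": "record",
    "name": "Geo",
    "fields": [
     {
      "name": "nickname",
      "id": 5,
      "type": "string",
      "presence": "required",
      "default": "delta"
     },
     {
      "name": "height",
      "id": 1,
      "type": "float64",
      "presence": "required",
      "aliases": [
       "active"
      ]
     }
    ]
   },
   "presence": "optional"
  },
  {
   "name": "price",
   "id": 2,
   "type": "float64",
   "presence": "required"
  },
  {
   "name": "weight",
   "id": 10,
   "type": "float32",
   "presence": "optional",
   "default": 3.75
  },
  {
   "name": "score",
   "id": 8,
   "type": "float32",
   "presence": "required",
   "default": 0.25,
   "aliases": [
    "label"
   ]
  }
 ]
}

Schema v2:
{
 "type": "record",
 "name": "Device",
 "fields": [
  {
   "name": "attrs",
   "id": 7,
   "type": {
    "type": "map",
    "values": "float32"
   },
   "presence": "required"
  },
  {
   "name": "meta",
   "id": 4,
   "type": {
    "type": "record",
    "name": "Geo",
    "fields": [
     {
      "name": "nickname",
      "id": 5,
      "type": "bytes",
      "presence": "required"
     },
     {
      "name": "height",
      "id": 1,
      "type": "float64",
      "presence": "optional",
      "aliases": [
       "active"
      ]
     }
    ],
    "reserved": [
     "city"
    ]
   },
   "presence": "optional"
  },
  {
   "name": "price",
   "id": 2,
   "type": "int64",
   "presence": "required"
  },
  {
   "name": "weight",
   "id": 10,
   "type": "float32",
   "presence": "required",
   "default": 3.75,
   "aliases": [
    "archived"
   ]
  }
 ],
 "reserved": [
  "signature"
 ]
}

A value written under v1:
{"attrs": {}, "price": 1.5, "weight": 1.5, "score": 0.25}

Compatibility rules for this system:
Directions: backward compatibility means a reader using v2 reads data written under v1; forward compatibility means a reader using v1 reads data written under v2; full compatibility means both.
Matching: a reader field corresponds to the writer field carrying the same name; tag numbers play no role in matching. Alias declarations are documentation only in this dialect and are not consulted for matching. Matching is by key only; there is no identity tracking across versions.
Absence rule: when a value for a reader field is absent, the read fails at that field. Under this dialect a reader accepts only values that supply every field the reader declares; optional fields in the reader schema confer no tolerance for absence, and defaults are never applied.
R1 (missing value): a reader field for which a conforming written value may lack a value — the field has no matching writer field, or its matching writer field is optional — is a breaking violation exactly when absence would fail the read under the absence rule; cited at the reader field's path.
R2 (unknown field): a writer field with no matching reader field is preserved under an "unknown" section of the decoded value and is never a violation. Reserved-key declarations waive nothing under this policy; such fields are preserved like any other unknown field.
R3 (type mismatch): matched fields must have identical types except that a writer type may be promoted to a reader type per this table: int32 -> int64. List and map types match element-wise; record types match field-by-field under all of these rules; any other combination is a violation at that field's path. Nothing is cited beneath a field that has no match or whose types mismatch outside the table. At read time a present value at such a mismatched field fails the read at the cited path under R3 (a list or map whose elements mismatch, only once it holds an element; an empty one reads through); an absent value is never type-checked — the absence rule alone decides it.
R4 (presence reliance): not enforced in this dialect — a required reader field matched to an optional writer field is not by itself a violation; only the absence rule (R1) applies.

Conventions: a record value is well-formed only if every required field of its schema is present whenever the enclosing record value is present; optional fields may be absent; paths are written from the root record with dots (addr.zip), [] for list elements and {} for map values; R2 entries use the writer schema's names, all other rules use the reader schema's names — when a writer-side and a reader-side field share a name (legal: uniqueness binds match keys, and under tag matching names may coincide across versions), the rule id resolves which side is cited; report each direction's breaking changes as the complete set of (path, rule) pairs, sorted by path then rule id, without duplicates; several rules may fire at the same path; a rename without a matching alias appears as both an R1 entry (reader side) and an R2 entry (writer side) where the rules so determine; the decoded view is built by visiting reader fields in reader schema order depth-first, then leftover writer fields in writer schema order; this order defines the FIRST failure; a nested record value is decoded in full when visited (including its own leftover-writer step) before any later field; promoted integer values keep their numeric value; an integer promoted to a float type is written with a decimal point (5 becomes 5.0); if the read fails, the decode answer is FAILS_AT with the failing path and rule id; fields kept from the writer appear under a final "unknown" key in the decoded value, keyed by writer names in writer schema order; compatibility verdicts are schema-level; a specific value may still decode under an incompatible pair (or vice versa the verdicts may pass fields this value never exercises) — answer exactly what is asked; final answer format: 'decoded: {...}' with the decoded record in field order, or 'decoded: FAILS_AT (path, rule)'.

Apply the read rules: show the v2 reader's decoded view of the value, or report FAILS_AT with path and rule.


in Device below, arrows point writer -> reader
migrating the Device value to v2:
  attrs := {}
  read fails at meta under R1 (no fill)
  => FAILS_AT (meta, R1)
diffs on Device not affecting the asked answer:
  field nickname in record Geo: type string changed to bytes (its default is dropped) -> matters for Device compatibility verdicts, not for this value's decode
  field height in record Geo: required changed to optional -> matters for Device compatibility verdicts, not for this value's decode
  field weight in record Device: optional changed to required -> matters for Device compatibility verdicts, not for this value's decode
  removed field score from record Device -> matters for Device compatibility verdicts, not for this value's decode
  field price in record Device: type float64 changed to int64 -> matters for Device compatibility verdicts, not for this value's decode

decoded: FAILS_AT (meta, R1)


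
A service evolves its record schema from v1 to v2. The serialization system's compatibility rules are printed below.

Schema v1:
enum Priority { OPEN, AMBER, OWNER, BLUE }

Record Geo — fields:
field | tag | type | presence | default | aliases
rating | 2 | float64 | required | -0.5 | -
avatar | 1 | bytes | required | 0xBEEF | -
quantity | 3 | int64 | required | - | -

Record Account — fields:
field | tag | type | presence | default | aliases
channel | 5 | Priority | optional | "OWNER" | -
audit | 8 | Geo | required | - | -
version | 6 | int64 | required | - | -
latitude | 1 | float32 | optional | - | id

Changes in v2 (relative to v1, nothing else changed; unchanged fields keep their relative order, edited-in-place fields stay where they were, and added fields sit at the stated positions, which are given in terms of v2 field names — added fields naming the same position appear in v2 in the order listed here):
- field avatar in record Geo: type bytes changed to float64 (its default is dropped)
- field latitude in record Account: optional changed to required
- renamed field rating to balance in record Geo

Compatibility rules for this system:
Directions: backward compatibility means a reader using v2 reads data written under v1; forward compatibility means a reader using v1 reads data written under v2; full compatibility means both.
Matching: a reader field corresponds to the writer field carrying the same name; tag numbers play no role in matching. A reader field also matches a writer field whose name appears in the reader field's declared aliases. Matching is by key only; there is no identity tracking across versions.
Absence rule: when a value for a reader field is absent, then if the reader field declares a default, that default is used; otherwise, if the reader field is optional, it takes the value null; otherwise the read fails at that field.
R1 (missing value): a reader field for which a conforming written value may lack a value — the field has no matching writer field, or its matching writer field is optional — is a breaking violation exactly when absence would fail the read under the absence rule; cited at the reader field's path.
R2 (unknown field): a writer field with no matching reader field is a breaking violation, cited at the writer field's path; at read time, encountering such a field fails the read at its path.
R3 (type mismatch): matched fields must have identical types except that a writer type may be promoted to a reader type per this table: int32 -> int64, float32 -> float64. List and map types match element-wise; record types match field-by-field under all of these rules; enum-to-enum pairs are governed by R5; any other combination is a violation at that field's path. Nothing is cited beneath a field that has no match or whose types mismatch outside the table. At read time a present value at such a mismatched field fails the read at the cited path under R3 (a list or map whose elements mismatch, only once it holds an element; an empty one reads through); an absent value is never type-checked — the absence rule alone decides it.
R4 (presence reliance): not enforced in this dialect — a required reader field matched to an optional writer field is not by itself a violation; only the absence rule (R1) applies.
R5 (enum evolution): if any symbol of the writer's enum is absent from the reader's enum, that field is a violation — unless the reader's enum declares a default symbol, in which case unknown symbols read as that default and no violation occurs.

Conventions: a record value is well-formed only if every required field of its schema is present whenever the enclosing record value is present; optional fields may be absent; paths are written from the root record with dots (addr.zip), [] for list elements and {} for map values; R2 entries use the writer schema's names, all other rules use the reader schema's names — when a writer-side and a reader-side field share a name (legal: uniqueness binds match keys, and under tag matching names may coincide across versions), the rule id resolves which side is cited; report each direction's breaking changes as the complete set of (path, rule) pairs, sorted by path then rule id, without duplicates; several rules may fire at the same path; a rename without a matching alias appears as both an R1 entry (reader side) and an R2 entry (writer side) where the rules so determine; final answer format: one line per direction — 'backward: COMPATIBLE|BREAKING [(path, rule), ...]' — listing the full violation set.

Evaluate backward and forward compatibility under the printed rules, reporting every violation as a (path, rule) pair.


backward: BREAKING [(audit.avatar, R3), (audit.rating, R2), (latitude, R1)]; forward: BREAKING [(audit.avatar, R3), (audit.balance, R2)]

each type pair in Account: writer, then reader
backward analysis of Account with v2 as reader and v1 as writer:
  channel: paired with writer channel (Priority -> Priority; writer optional)
  audit: paired with writer audit (Geo -> Geo; writer required)
  version: paired with writer version (int64 -> int64; writer required)
  latitude: paired with writer latitude (float32 -> float32; writer optional)
  audit.balance has no writer counterpart
  audit.avatar: paired with writer audit.avatar (bytes -> float64; writer required)
  audit.quantity: paired with writer audit.quantity (int64 -> int64; writer required)
  audit.rating (writer side), unknown to reader
  R3 fires at audit.avatar
  R2 fires at audit.rating
  R1 fires at latitude
  => 3 violation(s): backward is BREAKING for Account
forward analysis of Account with v1 as reader and v2 as writer:
  channel: paired with writer channel (Priority -> Priority; writer optional)
  audit: paired with writer audit (Geo -> Geo; writer required)
  version: paired with writer version (int64 -> int64; writer required)
  latitude: paired with writer latitude (float32 -> float32; writer required)
  audit.rating has no writer counterpart
  audit.avatar: paired with writer audit.avatar (float64 -> bytes; writer required)
  audit.quantity: paired with writer audit.quantity (int64 -> int64; writer required)
  audit.balance (writer side), unknown to reader
  R3 fires at audit.avatar
  R2 fires at audit.balance
  => 2 violation(s): forward is BREAKING for Account


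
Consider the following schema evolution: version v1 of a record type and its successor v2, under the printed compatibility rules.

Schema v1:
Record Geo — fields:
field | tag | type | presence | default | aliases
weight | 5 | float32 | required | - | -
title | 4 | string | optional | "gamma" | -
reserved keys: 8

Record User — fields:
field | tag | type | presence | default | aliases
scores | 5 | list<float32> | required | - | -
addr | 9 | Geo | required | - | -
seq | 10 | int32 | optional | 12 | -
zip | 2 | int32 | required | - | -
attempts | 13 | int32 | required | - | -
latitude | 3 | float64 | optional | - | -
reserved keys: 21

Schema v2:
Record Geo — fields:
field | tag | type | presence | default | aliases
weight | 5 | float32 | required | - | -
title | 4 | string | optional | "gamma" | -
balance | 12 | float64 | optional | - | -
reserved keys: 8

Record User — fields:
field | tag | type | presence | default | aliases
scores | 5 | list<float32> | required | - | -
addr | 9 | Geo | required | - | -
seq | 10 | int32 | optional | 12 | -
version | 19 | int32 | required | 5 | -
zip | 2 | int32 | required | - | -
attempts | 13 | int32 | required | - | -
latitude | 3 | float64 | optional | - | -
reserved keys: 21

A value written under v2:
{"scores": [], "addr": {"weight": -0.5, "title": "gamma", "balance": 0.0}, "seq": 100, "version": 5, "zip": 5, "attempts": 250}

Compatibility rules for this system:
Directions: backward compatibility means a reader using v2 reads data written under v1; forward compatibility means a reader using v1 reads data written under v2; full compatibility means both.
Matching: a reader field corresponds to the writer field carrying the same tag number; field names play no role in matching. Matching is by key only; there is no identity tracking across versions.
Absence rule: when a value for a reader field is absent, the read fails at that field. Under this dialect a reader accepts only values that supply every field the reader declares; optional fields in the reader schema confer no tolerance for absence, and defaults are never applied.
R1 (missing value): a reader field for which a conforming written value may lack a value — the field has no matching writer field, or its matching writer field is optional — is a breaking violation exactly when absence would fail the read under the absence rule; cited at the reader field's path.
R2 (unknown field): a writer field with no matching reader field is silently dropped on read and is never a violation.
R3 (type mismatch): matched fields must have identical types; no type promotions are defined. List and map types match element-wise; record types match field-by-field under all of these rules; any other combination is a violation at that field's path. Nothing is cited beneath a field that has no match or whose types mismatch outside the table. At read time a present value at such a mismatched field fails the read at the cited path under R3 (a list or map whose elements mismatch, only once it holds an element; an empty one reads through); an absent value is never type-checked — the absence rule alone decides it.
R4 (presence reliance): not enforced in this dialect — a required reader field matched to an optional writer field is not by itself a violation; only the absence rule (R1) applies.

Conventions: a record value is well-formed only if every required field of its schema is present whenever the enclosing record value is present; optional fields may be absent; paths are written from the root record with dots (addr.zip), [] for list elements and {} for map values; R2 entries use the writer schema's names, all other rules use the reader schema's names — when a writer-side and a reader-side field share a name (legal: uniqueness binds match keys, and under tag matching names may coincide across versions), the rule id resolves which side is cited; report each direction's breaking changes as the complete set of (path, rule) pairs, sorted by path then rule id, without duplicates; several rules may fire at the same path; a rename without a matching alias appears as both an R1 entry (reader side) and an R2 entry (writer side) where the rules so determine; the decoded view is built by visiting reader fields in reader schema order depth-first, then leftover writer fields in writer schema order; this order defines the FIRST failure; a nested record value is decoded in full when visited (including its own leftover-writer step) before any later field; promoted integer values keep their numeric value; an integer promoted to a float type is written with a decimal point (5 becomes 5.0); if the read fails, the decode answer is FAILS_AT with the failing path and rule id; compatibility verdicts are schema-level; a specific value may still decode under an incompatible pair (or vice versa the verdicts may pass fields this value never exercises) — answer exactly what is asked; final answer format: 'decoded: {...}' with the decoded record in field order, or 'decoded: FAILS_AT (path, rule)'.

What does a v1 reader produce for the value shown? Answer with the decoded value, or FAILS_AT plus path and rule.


decoded: FAILS_AT (latitude, R1)

in User below, arrows point writer -> reader
decode walk for User under reader schema v1:
  scores := []
  addr.weight := -0.5
  addr.title := "gamma"
  writer addr.balance: unknown -> dropped
  seq := 100
  zip := 5
  attempts := 250
  read fails at latitude under R1 (no fill)
  => FAILS_AT (latitude, R1)
the rest of the User diff is inert for this question:
  added field version to record User: required int32, tag 19, default 5 (in v2 it sits immediately before zip) -> changes User's schema-level verdicts only — the decode of this value is the same
  added field balance to record Geo: optional float64, tag 12 (in v2 it sits last) -> changes User's schema-level verdicts only — the decode of this value is the same


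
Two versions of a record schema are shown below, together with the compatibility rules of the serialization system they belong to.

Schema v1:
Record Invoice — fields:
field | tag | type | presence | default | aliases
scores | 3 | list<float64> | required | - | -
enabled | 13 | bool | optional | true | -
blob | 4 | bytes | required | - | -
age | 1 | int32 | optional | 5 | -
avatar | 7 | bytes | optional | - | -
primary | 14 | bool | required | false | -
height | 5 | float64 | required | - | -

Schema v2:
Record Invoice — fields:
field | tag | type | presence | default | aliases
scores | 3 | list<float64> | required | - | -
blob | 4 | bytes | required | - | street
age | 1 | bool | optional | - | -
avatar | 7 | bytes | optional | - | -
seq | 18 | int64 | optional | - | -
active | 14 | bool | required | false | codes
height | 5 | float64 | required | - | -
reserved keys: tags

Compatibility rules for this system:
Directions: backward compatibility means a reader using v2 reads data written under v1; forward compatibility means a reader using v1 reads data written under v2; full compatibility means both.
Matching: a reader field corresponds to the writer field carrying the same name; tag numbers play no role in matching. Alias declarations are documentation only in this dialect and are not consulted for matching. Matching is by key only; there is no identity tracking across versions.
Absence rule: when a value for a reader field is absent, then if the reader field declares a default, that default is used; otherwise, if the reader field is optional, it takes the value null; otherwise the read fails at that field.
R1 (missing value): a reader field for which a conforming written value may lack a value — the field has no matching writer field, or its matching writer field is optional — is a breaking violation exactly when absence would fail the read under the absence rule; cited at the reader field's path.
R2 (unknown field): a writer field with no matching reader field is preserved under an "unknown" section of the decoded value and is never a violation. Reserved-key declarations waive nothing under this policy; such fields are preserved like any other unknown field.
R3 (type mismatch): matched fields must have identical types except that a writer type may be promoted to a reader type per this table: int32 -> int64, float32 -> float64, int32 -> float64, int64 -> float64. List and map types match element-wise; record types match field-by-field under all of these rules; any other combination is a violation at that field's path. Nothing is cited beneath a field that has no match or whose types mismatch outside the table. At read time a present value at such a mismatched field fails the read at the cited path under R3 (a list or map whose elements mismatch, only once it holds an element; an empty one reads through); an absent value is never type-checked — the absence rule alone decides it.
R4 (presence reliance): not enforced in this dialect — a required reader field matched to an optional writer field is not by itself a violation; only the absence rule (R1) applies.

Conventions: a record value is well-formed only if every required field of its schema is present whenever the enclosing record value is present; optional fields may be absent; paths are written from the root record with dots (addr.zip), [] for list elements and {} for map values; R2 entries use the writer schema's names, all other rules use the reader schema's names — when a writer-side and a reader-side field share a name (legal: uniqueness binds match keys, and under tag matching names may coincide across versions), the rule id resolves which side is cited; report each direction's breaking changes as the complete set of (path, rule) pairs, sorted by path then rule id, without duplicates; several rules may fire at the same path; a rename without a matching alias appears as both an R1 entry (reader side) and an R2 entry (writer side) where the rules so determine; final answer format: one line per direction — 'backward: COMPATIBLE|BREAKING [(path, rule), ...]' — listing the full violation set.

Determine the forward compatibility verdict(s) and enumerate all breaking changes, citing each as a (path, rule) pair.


forward: BREAKING [(age, R3)]

arrows below run writer -> reader for Invoice
forward for Invoice (reader v1, writer v2):
  writer required, list<float64> -> list<float64>: reader scores maps from writer scores
  enabled has no writer counterpart
  writer required, bytes -> bytes: reader blob maps from writer blob
  writer optional, bool -> int32: reader age maps from writer age
  writer optional, bytes -> bytes: reader avatar maps from writer avatar
  primary has no writer counterpart
  writer required, float64 -> float64: reader height maps from writer height
  writer seq: unknown to reader
  writer active: unknown to reader
  breaking: (age, R3)
  => forward: BREAKING (1)
diffs on Invoice not affecting the asked answer:
  added field seq to record Invoice: optional int64, tag 18 (in v2 it sits immediately before active) -> fires no rule on Invoice, leaving the asked answer as it is
  removed field enabled from record Invoice -> fires no rule on Invoice, leaving the asked answer as it is
  renamed field primary to active in record Invoice -> fires no rule on Invoice, leaving the asked answer as it is


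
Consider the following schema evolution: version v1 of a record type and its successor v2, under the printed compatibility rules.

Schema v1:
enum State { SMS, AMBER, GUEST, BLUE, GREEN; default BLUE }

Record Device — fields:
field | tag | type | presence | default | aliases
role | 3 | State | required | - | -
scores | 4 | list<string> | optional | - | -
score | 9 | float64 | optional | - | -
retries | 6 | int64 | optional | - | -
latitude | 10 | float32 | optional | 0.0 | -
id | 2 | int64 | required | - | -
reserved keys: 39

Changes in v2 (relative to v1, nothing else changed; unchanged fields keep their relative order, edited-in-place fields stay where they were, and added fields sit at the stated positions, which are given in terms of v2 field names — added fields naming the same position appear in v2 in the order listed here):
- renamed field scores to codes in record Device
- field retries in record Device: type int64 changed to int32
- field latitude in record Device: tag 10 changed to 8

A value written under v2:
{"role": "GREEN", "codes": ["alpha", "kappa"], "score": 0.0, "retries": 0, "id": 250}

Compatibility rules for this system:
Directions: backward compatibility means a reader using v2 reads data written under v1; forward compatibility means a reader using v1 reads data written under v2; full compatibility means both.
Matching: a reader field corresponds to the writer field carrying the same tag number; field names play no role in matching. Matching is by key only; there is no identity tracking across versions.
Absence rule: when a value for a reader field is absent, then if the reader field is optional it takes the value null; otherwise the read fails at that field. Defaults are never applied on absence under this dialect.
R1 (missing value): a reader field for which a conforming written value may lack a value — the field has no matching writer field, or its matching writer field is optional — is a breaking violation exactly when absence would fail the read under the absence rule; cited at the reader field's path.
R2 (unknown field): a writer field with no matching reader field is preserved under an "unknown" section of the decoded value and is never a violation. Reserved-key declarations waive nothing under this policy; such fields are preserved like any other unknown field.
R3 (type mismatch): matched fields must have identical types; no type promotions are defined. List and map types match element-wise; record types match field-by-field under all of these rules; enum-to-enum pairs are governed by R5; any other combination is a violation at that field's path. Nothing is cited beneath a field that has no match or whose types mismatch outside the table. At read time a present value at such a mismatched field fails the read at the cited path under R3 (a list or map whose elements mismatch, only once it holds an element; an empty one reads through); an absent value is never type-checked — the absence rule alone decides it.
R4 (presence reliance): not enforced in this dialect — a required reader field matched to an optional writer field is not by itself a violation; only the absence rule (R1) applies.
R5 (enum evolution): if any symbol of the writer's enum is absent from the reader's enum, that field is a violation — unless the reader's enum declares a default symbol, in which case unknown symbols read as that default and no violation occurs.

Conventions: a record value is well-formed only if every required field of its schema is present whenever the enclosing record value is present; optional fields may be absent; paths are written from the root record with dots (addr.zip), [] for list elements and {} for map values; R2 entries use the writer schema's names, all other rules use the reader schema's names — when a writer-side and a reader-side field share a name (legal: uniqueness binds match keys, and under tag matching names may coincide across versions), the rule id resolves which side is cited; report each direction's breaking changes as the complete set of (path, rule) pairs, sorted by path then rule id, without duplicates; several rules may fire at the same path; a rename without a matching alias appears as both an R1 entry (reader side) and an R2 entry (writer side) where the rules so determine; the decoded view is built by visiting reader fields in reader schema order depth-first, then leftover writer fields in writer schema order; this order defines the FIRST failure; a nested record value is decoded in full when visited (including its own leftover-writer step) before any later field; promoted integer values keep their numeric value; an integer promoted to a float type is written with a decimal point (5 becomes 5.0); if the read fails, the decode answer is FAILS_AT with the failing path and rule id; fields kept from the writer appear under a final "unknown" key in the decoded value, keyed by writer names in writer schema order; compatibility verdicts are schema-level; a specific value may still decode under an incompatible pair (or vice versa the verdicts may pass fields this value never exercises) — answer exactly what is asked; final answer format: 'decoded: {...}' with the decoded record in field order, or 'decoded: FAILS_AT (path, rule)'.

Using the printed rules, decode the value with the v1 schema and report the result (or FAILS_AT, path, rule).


arrows below run writer -> reader for Device
decode walk for Device under reader schema v1:
  role := "GREEN"
  scores := ["alpha", "kappa"] (from writer codes)
  score := 0.0
  read fails at retries under R3
  => FAILS_AT (retries, R3)
the other Device changes do not affect what is asked:
  renamed field scores to codes in record Device -> fires no rule on Device under this dialect and leaves the result unchanged
  field latitude in record Device: tag 10 changed to 8 -> fires no rule on Device under this dialect and leaves the result unchanged

decoded: FAILS_AT (retries, R3)


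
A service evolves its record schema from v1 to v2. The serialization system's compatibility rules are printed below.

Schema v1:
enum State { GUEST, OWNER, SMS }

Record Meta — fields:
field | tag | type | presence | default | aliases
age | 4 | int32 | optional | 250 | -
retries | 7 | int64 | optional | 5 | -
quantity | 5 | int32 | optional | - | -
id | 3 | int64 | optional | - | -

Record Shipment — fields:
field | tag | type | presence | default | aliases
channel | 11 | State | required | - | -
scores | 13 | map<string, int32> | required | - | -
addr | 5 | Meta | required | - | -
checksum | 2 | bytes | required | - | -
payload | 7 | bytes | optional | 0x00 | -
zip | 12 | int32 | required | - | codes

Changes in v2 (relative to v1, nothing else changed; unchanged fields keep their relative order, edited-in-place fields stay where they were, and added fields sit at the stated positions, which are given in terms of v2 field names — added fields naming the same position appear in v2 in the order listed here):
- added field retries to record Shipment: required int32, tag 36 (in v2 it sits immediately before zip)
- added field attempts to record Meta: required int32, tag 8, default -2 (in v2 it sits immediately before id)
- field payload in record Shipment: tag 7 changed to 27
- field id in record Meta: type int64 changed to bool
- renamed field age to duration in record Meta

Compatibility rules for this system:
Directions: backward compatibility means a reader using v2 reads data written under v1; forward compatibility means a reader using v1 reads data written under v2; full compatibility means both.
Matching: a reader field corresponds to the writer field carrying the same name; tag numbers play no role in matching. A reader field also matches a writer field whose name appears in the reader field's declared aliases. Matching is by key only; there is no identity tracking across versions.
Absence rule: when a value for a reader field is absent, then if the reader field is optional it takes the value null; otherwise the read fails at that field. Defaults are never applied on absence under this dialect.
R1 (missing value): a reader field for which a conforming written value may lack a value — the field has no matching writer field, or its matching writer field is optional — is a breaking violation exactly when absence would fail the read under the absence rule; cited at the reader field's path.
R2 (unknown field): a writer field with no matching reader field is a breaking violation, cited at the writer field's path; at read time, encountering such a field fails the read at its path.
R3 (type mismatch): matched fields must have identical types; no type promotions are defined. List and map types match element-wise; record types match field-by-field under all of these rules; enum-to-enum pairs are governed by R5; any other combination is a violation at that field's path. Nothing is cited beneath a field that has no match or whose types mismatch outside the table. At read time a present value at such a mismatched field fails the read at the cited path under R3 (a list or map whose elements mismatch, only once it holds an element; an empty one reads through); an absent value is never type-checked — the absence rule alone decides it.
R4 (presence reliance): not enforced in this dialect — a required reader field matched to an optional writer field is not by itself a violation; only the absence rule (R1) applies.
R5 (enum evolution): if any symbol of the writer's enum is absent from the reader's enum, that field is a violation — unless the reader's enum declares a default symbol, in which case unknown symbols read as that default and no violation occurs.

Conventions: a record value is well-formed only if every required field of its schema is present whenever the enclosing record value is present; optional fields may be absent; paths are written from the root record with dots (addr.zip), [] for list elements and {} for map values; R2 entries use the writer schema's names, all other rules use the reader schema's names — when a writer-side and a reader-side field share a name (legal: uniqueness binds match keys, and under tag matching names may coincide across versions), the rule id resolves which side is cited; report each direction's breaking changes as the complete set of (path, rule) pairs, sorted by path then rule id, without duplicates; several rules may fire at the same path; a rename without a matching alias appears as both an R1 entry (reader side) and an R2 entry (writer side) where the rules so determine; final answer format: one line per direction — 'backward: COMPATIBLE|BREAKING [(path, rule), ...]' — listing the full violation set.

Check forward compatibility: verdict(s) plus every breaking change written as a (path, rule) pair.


in Shipment below, arrows point writer -> reader
forward pass over Shipment, reader schema v1, writer schema v2:
  writer required, State -> State: reader channel maps from writer channel
  writer required, map<string, int32> -> map<string, int32>: reader scores maps from writer scores
  writer required, Meta -> Meta: reader addr maps from writer addr
  writer required, bytes -> bytes: reader checksum maps from writer checksum
  writer optional, bytes -> bytes: reader payload maps from writer payload
  writer required, int32 -> int32: reader zip maps from writer zip
  leftover writer field: retries
  addr.age: no writer-side match
  writer optional, int64 -> int64: reader addr.retries maps from writer addr.retries
  writer optional, int32 -> int32: reader addr.quantity maps from writer addr.quantity
  writer optional, bool -> int64: reader addr.id maps from writer addr.id
  leftover writer field: addr.duration
  leftover writer field: addr.attempts
  R2 fires at addr.attempts
  R2 fires at addr.duration
  R3 fires at addr.id
  R2 fires at retries
  => 4 violation(s): forward is BREAKING for Shipment
ruling out the remaining Shipment differences:
  field payload in record Shipment: tag 7 changed to 27 -> no rule fires on it in Shipment's dialect; the asked verdict holds

forward: BREAKING [(addr.attempts, R2), (addr.duration, R2), (addr.id, R3), (retries, R2)]
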